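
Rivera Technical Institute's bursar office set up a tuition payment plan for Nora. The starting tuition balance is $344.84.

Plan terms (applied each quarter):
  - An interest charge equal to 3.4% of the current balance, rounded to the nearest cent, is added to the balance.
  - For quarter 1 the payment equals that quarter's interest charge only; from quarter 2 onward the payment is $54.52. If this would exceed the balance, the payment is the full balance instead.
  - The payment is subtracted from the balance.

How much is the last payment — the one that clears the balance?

# | Opening | Interest | Payment | End bal
1 | $344.84 | $11.72 | $11.72 | $344.84
2 | $344.84 | $11.72 | $54.52 | $302.04
3 | $302.04 | $10.27 | $54.52 | $257.79
4 | $257.79 | $8.76 | $54.52 | $212.03
5 | $212.03 | $7.21 | $54.52 | $164.72
6 | $164.72 | $5.60 | $54.52 | $115.80
7 | $115.80 | $3.94 | $54.52 | $65.22
8 | $65.22 | $2.22 | $54.52 | $12.92
9 | $12.92 | $0.44 | $13.36 | $0.00

$13.36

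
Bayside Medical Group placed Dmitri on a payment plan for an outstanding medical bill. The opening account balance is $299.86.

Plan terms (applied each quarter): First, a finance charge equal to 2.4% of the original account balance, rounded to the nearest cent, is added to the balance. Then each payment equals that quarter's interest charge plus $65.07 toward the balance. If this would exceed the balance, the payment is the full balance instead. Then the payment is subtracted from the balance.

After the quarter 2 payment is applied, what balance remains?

Quarter 1: $299.86 +$7.20 interest = $307.06; pay $72.27 → $234.79
Quarter 2: $234.79 +$7.20 interest = $241.99; pay $72.27 → $169.72

$169.72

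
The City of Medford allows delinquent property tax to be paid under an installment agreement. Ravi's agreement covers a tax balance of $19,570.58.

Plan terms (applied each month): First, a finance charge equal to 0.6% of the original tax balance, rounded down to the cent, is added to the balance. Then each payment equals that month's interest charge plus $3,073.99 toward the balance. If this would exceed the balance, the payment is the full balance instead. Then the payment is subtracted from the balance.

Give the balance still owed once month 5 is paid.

$4,200.63

Month 1: opening $19,570.58; interest $117.42 → $19,688.00; payment $3,191.41; balance $16,496.59
Month 2: opening $16,496.59; interest $117.42 → $16,614.01; payment $3,191.41; balance $13,422.60
Month 3: opening $13,422.60; interest $117.42 → $13,540.02; payment $3,191.41; balance $10,348.61
Month 4: opening $10,348.61; interest $117.42 → $10,466.03; payment $3,191.41; balance $7,274.62
Month 5: opening $7,274.62; interest $117.42 → $7,392.04; payment $3,191.41; balance $4,200.63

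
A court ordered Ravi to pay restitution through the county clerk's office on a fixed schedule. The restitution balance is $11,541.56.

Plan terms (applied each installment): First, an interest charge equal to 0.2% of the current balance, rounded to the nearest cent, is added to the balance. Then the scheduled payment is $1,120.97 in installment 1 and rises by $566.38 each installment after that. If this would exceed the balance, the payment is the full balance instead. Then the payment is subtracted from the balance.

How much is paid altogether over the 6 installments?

$11,624.34

Installment 1: $11,541.56 +$23.08 interest = $11,564.64; pay $1,120.97 → $10,443.67
Installment 2: $10,443.67 +$20.89 interest = $10,464.56; pay $1,687.35 → $8,777.21
Installment 3: $8,777.21 +$17.55 interest = $8,794.76; pay $2,253.73 → $6,541.03
Installment 4: $6,541.03 +$13.08 interest = $6,554.11; pay $2,820.11 → $3,734.00
Installment 5: $3,734.00 +$7.47 interest = $3,741.47; pay $3,386.49 → $354.98
Installment 6: $354.98 +$0.71 interest = $355.69; pay $355.69 → $0.00
Total paid: $11,624.34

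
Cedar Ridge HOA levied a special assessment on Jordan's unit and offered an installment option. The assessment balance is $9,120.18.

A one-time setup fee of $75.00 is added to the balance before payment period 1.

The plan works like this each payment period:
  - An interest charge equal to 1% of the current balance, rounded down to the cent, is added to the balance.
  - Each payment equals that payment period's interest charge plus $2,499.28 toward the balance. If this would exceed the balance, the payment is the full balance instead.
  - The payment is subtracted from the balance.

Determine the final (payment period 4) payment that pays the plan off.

$1,714.31

# | Opening | Interest | Payment | End bal
1 | $9,195.18 | $91.95 | $2,591.23 | $6,695.90
2 | $6,695.90 | $66.95 | $2,566.23 | $4,196.62
3 | $4,196.62 | $41.96 | $2,541.24 | $1,697.34
4 | $1,697.34 | $16.97 | $1,714.31 | $0.00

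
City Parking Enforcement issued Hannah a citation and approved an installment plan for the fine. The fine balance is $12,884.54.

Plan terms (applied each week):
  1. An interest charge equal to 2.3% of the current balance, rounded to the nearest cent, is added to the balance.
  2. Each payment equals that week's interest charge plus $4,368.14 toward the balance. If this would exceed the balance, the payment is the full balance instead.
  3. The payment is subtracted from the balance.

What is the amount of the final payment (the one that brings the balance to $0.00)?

$4,243.67

# | Opening | Interest | Payment | End bal
1 | $12,884.54 | $296.34 | $4,664.48 | $8,516.40
2 | $8,516.40 | $195.88 | $4,564.02 | $4,148.26
3 | $4,148.26 | $95.41 | $4,243.67 | $0.00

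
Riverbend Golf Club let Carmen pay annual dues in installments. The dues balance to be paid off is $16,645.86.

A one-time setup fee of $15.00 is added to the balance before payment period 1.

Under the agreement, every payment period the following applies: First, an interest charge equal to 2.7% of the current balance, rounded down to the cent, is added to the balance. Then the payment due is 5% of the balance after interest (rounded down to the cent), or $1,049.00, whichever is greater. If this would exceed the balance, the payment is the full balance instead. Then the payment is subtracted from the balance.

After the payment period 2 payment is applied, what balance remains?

$15,446.36

# | Opening | Interest | Payment | End bal
1 | $16,660.86 | $449.84 | $1,049.00 | $16,061.70
2 | $16,061.70 | $433.66 | $1,049.00 | $15,446.36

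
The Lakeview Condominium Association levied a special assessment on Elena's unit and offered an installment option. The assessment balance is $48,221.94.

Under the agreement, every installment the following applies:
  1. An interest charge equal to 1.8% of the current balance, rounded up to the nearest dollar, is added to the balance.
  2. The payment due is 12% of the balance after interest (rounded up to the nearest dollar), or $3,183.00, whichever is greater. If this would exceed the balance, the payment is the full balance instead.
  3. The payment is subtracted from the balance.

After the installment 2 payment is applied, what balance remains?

$38,698.94

# | Opening | Interest | Payment | End bal
1 | $48,221.94 | $868.00 | $5,891.00 | $43,198.94
2 | $43,198.94 | $778.00 | $5,278.00 | $38,698.94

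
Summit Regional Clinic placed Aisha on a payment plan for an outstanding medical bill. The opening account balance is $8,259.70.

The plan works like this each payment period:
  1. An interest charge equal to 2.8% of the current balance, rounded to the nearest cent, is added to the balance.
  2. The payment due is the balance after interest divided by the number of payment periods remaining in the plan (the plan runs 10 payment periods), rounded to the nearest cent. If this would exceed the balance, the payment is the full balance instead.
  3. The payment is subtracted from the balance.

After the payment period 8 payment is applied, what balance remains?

# | Opening | Interest | Payment | End bal
1 | $8,259.70 | $231.27 | $849.10 | $7,641.87
2 | $7,641.87 | $213.97 | $872.87 | $6,982.97
3 | $6,982.97 | $195.52 | $897.31 | $6,281.18
4 | $6,281.18 | $175.87 | $922.44 | $5,534.61
5 | $5,534.61 | $154.97 | $948.26 | $4,741.32
6 | $4,741.32 | $132.76 | $974.82 | $3,899.26
7 | $3,899.26 | $109.18 | $1,002.11 | $3,006.33
8 | $3,006.33 | $84.18 | $1,030.17 | $2,060.34

$2,060.34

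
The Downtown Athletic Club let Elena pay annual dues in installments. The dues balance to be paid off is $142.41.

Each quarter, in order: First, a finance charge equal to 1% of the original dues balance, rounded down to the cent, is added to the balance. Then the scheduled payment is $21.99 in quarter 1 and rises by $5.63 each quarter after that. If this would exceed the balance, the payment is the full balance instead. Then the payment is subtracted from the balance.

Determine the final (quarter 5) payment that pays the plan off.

Quarter 1: opening $142.41; interest $1.42 → $143.83; payment $21.99; balance $121.84
Quarter 2: opening $121.84; interest $1.42 → $123.26; payment $27.62; balance $95.64
Quarter 3: opening $95.64; interest $1.42 → $97.06; payment $33.25; balance $63.81
Quarter 4: opening $63.81; interest $1.42 → $65.23; payment $38.88; balance $26.35
Quarter 5: opening $26.35; interest $1.42 → $27.77; payment $27.77; balance $0.00

$27.77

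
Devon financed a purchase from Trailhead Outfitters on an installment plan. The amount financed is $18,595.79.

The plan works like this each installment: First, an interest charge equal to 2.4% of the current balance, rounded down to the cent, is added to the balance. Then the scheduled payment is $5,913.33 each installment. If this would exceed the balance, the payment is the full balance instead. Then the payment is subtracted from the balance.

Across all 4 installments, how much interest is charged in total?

# | Opening | Interest | Payment | End bal
1 | $18,595.79 | $446.29 | $5,913.33 | $13,128.75
2 | $13,128.75 | $315.09 | $5,913.33 | $7,530.51
3 | $7,530.51 | $180.73 | $5,913.33 | $1,797.91
4 | $1,797.91 | $43.14 | $1,841.05 | $0.00
Total interest: $446.29 + $315.09 + $180.73 + $43.14 = $985.25

$985.25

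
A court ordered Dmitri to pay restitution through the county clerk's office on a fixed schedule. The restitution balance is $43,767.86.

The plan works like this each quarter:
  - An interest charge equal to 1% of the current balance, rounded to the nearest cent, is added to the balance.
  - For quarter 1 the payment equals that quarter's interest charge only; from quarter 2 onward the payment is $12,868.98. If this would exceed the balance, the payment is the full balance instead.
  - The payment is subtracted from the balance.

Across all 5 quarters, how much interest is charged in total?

$1,437.54

Quarter 1: $43,767.86 +$437.68 interest = $44,205.54; pay $437.68 → $43,767.86
Quarter 2: $43,767.86 +$437.68 interest = $44,205.54; pay $12,868.98 → $31,336.56
Quarter 3: $31,336.56 +$313.37 interest = $31,649.93; pay $12,868.98 → $18,780.95
Quarter 4: $18,780.95 +$187.81 interest = $18,968.76; pay $12,868.98 → $6,099.78
Quarter 5: $6,099.78 +$61.00 interest = $6,160.78; pay $6,160.78 → $0.00
Total interest: $437.68 + $437.68 + $313.37 + $187.81 + $61.00 = $1,437.54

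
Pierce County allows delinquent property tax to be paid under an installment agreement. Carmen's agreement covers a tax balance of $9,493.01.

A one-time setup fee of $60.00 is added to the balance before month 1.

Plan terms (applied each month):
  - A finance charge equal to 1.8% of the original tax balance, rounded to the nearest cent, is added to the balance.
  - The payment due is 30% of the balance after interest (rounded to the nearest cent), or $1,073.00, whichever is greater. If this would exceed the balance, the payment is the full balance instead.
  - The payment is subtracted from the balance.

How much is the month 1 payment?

$2,917.16

Month 1: $9,553.01 +$170.87 interest = $9,723.88; pay $2,917.16 → $6,806.72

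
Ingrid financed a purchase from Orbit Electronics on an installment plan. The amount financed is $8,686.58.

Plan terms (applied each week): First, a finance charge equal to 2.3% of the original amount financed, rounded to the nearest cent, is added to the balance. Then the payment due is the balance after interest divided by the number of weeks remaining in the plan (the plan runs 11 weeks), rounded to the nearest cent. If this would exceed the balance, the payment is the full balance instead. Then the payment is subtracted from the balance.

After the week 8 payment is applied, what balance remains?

# | Opening | Interest | Payment | End bal
1 | $8,686.58 | $199.79 | $807.85 | $8,078.52
2 | $8,078.52 | $199.79 | $827.83 | $7,450.48
3 | $7,450.48 | $199.79 | $850.03 | $6,800.24
4 | $6,800.24 | $199.79 | $875.00 | $6,125.03
5 | $6,125.03 | $199.79 | $903.55 | $5,421.27
6 | $5,421.27 | $199.79 | $936.84 | $4,684.22
7 | $4,684.22 | $199.79 | $976.80 | $3,907.21
8 | $3,907.21 | $199.79 | $1,026.75 | $3,080.25

$3,080.25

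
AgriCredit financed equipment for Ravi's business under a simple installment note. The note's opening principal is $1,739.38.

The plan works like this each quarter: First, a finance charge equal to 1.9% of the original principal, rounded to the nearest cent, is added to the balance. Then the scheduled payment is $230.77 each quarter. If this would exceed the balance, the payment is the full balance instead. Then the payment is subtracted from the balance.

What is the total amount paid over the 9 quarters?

$2,036.83

Quarter 1: opening $1,739.38; interest $33.05 → $1,772.43; payment $230.77; balance $1,541.66
Quarter 2: opening $1,541.66; interest $33.05 → $1,574.71; payment $230.77; balance $1,343.94
Quarter 3: opening $1,343.94; interest $33.05 → $1,376.99; payment $230.77; balance $1,146.22
Quarter 4: opening $1,146.22; interest $33.05 → $1,179.27; payment $230.77; balance $948.50
Quarter 5: opening $948.50; interest $33.05 → $981.55; payment $230.77; balance $750.78
Quarter 6: opening $750.78; interest $33.05 → $783.83; payment $230.77; balance $553.06
Quarter 7: opening $553.06; interest $33.05 → $586.11; payment $230.77; balance $355.34
Quarter 8: opening $355.34; interest $33.05 → $388.39; payment $230.77; balance $157.62
Quarter 9: opening $157.62; interest $33.05 → $190.67; payment $190.67; balance $0.00
Total paid: $2,036.83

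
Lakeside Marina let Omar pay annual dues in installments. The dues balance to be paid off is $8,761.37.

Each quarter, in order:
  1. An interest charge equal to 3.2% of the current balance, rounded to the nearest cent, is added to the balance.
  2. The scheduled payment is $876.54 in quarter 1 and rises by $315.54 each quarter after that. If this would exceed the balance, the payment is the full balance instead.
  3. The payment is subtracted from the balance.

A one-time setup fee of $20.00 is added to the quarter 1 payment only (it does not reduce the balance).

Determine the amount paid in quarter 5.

$2,138.70

# | Opening | Interest | Payment | Fee | End bal
1 | $8,761.37 | $280.36 | $876.54 | $20.00 | $8,165.19
2 | $8,165.19 | $261.29 | $1,192.08 | — | $7,234.40
3 | $7,234.40 | $231.50 | $1,507.62 | — | $5,958.28
4 | $5,958.28 | $190.66 | $1,823.16 | — | $4,325.78
5 | $4,325.78 | $138.42 | $2,138.70 | — | $2,325.50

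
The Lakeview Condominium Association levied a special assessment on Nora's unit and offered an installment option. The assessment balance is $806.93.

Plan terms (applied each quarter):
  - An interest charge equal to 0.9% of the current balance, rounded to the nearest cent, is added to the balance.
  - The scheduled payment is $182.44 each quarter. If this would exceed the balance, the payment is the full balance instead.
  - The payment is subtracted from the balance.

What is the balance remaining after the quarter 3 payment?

$276.66

Quarter 1: opening $806.93; interest $7.26 → $814.19; payment $182.44; balance $631.75
Quarter 2: opening $631.75; interest $5.69 → $637.44; payment $182.44; balance $455.00
Quarter 3: opening $455.00; interest $4.10 → $459.10; payment $182.44; balance $276.66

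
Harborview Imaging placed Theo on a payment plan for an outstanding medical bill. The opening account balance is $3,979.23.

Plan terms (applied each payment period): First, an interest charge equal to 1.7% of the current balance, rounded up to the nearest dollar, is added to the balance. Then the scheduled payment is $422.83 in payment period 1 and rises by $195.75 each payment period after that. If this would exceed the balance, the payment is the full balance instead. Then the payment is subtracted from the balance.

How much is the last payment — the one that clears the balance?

$156.58

Payment period 1: $3,979.23 +$68.00 interest = $4,047.23; pay $422.83 → $3,624.40
Payment period 2: $3,624.40 +$62.00 interest = $3,686.40; pay $618.58 → $3,067.82
Payment period 3: $3,067.82 +$53.00 interest = $3,120.82; pay $814.33 → $2,306.49
Payment period 4: $2,306.49 +$40.00 interest = $2,346.49; pay $1,010.08 → $1,336.41
Payment period 5: $1,336.41 +$23.00 interest = $1,359.41; pay $1,205.83 → $153.58
Payment period 6: $153.58 +$3.00 interest = $156.58; pay $156.58 → $0.00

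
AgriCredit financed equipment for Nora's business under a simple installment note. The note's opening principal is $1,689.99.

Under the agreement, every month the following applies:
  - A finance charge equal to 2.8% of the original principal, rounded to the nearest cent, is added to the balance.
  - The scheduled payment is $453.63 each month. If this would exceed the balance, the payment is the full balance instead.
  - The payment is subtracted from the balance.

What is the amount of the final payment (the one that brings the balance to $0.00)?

$112.07

# | Opening | Interest | Payment | End bal
1 | $1,689.99 | $47.32 | $453.63 | $1,283.68
2 | $1,283.68 | $47.32 | $453.63 | $877.37
3 | $877.37 | $47.32 | $453.63 | $471.06
4 | $471.06 | $47.32 | $453.63 | $64.75
5 | $64.75 | $47.32 | $112.07 | $0.00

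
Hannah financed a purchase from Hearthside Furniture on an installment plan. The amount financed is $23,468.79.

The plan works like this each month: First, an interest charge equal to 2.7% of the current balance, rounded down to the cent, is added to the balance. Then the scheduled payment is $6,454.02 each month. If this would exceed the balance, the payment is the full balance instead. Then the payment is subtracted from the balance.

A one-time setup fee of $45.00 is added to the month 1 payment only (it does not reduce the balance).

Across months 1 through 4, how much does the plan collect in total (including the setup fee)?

Month 1: opening $23,468.79; interest $633.65 → $24,102.44; payment $6,454.02 (+ $45.00 fee); balance $17,648.42
Month 2: opening $17,648.42; interest $476.50 → $18,124.92; payment $6,454.02; balance $11,670.90
Month 3: opening $11,670.90; interest $315.11 → $11,986.01; payment $6,454.02; balance $5,531.99
Month 4: opening $5,531.99; interest $149.36 → $5,681.35; payment $5,681.35; balance $0.00
Total paid: $25,088.41

$25,088.41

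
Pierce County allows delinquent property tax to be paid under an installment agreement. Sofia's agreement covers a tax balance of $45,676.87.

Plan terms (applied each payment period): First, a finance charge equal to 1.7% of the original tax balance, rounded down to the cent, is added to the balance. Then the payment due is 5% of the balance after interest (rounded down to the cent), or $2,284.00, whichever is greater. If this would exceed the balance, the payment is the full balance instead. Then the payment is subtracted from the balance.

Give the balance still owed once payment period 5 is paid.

$38,100.71

# | Opening | Interest | Payment | End bal
1 | $45,676.87 | $776.50 | $2,322.66 | $44,130.71
2 | $44,130.71 | $776.50 | $2,284.00 | $42,623.21
3 | $42,623.21 | $776.50 | $2,284.00 | $41,115.71
4 | $41,115.71 | $776.50 | $2,284.00 | $39,608.21
5 | $39,608.21 | $776.50 | $2,284.00 | $38,100.71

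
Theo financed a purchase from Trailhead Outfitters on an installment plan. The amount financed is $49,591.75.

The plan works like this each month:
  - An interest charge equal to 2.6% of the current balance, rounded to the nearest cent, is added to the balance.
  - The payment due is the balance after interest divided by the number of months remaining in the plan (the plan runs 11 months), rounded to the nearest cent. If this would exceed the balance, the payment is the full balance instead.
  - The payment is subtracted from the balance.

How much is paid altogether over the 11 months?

$58,039.47

Month 1: opening $49,591.75; interest $1,289.39 → $50,881.14; payment $4,625.56; balance $46,255.58
Month 2: opening $46,255.58; interest $1,202.65 → $47,458.23; payment $4,745.82; balance $42,712.41
Month 3: opening $42,712.41; interest $1,110.52 → $43,822.93; payment $4,869.21; balance $38,953.72
Month 4: opening $38,953.72; interest $1,012.80 → $39,966.52; payment $4,995.82; balance $34,970.70
Month 5: opening $34,970.70; interest $909.24 → $35,879.94; payment $5,125.71; balance $30,754.23
Month 6: opening $30,754.23; interest $799.61 → $31,553.84; payment $5,258.97; balance $26,294.87
Month 7: opening $26,294.87; interest $683.67 → $26,978.54; payment $5,395.71; balance $21,582.83
Month 8: opening $21,582.83; interest $561.15 → $22,143.98; payment $5,536.00; balance $16,607.98
Month 9: opening $16,607.98; interest $431.81 → $17,039.79; payment $5,679.93; balance $11,359.86
Month 10: opening $11,359.86; interest $295.36 → $11,655.22; payment $5,827.61; balance $5,827.61
Month 11: opening $5,827.61; interest $151.52 → $5,979.13; payment $5,979.13; balance $0.00
Total paid: $58,039.47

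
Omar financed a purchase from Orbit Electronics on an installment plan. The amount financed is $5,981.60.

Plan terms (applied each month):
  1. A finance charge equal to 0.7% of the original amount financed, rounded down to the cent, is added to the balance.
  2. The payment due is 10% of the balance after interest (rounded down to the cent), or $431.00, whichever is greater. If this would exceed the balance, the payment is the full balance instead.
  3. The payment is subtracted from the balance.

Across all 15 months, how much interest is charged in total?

Month 1: opening $5,981.60; interest $41.87 → $6,023.47; payment $602.34; balance $5,421.13
Month 2: opening $5,421.13; interest $41.87 → $5,463.00; payment $546.30; balance $4,916.70
Month 3: opening $4,916.70; interest $41.87 → $4,958.57; payment $495.85; balance $4,462.72
Month 4: opening $4,462.72; interest $41.87 → $4,504.59; payment $450.45; balance $4,054.14
Month 5: opening $4,054.14; interest $41.87 → $4,096.01; payment $431.00; balance $3,665.01
Month 6: opening $3,665.01; interest $41.87 → $3,706.88; payment $431.00; balance $3,275.88
Month 7: opening $3,275.88; interest $41.87 → $3,317.75; payment $431.00; balance $2,886.75
Month 8: opening $2,886.75; interest $41.87 → $2,928.62; payment $431.00; balance $2,497.62
Month 9: opening $2,497.62; interest $41.87 → $2,539.49; payment $431.00; balance $2,108.49
Month 10: opening $2,108.49; interest $41.87 → $2,150.36; payment $431.00; balance $1,719.36
Month 11: opening $1,719.36; interest $41.87 → $1,761.23; payment $431.00; balance $1,330.23
Month 12: opening $1,330.23; interest $41.87 → $1,372.10; payment $431.00; balance $941.10
Month 13: opening $941.10; interest $41.87 → $982.97; payment $431.00; balance $551.97
Month 14: opening $551.97; interest $41.87 → $593.84; payment $431.00; balance $162.84
Month 15: opening $162.84; interest $41.87 → $204.71; payment $204.71; balance $0.00
Total interest: $41.87 + $41.87 + $41.87 + $41.87 + $41.87 + $41.87 + $41.87 + $41.87 + $41.87 + $41.87 + $41.87 + $41.87 + $41.87 + $41.87 + $41.87 = $628.05

$628.05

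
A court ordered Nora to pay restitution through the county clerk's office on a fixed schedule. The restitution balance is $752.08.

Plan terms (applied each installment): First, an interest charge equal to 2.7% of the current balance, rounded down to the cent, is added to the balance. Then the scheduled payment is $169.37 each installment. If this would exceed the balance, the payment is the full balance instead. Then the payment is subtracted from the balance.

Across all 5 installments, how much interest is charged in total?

$60.16

Installment 1: $752.08 +$20.30 interest = $772.38; pay $169.37 → $603.01
Installment 2: $603.01 +$16.28 interest = $619.29; pay $169.37 → $449.92
Installment 3: $449.92 +$12.14 interest = $462.06; pay $169.37 → $292.69
Installment 4: $292.69 +$7.90 interest = $300.59; pay $169.37 → $131.22
Installment 5: $131.22 +$3.54 interest = $134.76; pay $134.76 → $0.00
Total interest: $20.30 + $16.28 + $12.14 + $7.90 + $3.54 = $60.16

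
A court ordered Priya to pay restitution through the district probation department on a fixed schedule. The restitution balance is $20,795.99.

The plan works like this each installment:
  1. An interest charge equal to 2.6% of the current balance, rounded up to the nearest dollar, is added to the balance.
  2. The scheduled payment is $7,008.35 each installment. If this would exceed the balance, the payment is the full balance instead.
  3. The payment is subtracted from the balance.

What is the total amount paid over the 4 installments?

$21,934.99

Installment 1: opening $20,795.99; interest $541.00 → $21,336.99; payment $7,008.35; balance $14,328.64
Installment 2: opening $14,328.64; interest $373.00 → $14,701.64; payment $7,008.35; balance $7,693.29
Installment 3: opening $7,693.29; interest $201.00 → $7,894.29; payment $7,008.35; balance $885.94
Installment 4: opening $885.94; interest $24.00 → $909.94; payment $909.94; balance $0.00
Total paid: $21,934.99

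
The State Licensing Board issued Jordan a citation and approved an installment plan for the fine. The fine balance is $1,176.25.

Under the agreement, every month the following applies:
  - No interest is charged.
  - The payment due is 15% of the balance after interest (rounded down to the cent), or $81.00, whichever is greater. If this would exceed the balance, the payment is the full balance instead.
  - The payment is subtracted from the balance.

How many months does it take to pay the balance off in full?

12

Month 1: $1,176.25 − $176.43 → $999.82
Month 2: $999.82 − $149.97 → $849.85
Month 3: $849.85 − $127.47 → $722.38
Month 4: $722.38 − $108.35 → $614.03
Month 5: $614.03 − $92.10 → $521.93
Month 6: $521.93 − $81.00 → $440.93
Month 7: $440.93 − $81.00 → $359.93
Month 8: $359.93 − $81.00 → $278.93
Month 9: $278.93 − $81.00 → $197.93
Month 10: $197.93 − $81.00 → $116.93
Month 11: $116.93 − $81.00 → $35.93
Month 12: $35.93 − $35.93 → $0.00
Balance reaches $0.00 in month 12.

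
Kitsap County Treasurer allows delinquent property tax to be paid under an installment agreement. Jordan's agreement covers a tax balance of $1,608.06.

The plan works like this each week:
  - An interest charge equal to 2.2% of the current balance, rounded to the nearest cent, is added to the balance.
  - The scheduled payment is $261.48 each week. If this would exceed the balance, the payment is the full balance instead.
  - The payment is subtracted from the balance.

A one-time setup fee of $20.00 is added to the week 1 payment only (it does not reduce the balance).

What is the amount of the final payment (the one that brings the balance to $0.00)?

Week 1: $1,608.06 +$35.38 interest = $1,643.44; pay $261.48 (+ $20.00 fee) → $1,381.96
Week 2: $1,381.96 +$30.40 interest = $1,412.36; pay $261.48 → $1,150.88
Week 3: $1,150.88 +$25.32 interest = $1,176.20; pay $261.48 → $914.72
Week 4: $914.72 +$20.12 interest = $934.84; pay $261.48 → $673.36
Week 5: $673.36 +$14.81 interest = $688.17; pay $261.48 → $426.69
Week 6: $426.69 +$9.39 interest = $436.08; pay $261.48 → $174.60
Week 7: $174.60 +$3.84 interest = $178.44; pay $178.44 → $0.00

$178.44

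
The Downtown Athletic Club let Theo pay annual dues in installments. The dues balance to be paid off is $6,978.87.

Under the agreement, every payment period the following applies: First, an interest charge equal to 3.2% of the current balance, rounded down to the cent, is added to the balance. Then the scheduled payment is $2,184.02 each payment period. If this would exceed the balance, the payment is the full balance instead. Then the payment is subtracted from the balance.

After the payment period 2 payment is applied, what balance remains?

$2,994.73

# | Opening | Interest | Payment | End bal
1 | $6,978.87 | $223.32 | $2,184.02 | $5,018.17
2 | $5,018.17 | $160.58 | $2,184.02 | $2,994.73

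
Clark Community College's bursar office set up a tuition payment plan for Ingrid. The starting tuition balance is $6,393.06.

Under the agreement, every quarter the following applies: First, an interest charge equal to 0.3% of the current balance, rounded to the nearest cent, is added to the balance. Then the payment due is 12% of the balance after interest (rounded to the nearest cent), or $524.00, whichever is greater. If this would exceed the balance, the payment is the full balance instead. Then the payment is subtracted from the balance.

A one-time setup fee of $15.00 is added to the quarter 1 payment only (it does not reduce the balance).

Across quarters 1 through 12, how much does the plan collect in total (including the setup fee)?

Quarter 1: $6,393.06 +$19.18 interest = $6,412.24; pay $769.47 (+ $15.00 fee) → $5,642.77
Quarter 2: $5,642.77 +$16.93 interest = $5,659.70; pay $679.16 → $4,980.54
Quarter 3: $4,980.54 +$14.94 interest = $4,995.48; pay $599.46 → $4,396.02
Quarter 4: $4,396.02 +$13.19 interest = $4,409.21; pay $529.11 → $3,880.10
Quarter 5: $3,880.10 +$11.64 interest = $3,891.74; pay $524.00 → $3,367.74
Quarter 6: $3,367.74 +$10.10 interest = $3,377.84; pay $524.00 → $2,853.84
Quarter 7: $2,853.84 +$8.56 interest = $2,862.40; pay $524.00 → $2,338.40
Quarter 8: $2,338.40 +$7.02 interest = $2,345.42; pay $524.00 → $1,821.42
Quarter 9: $1,821.42 +$5.46 interest = $1,826.88; pay $524.00 → $1,302.88
Quarter 10: $1,302.88 +$3.91 interest = $1,306.79; pay $524.00 → $782.79
Quarter 11: $782.79 +$2.35 interest = $785.14; pay $524.00 → $261.14
Quarter 12: $261.14 +$0.78 interest = $261.92; pay $261.92 → $0.00
Total paid: $6,522.12

$6,522.12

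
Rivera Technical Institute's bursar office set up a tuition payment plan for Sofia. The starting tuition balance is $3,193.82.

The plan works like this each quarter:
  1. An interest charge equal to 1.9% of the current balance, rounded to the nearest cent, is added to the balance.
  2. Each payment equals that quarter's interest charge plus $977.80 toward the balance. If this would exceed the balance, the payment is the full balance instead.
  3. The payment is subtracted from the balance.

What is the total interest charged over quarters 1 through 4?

$131.26

Quarter 1: opening $3,193.82; interest $60.68 → $3,254.50; payment $1,038.48; balance $2,216.02
Quarter 2: opening $2,216.02; interest $42.10 → $2,258.12; payment $1,019.90; balance $1,238.22
Quarter 3: opening $1,238.22; interest $23.53 → $1,261.75; payment $1,001.33; balance $260.42
Quarter 4: opening $260.42; interest $4.95 → $265.37; payment $265.37; balance $0.00
Total interest: $60.68 + $42.10 + $23.53 + $4.95 = $131.26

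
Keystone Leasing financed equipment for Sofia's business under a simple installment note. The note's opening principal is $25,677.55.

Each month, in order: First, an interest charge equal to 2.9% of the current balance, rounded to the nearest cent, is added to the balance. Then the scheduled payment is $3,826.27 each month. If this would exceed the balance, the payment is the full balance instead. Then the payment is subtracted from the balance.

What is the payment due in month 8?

# | Opening | Interest | Payment | End bal
1 | $25,677.55 | $744.65 | $3,826.27 | $22,595.93
2 | $22,595.93 | $655.28 | $3,826.27 | $19,424.94
3 | $19,424.94 | $563.32 | $3,826.27 | $16,161.99
4 | $16,161.99 | $468.70 | $3,826.27 | $12,804.42
5 | $12,804.42 | $371.33 | $3,826.27 | $9,349.48
6 | $9,349.48 | $271.13 | $3,826.27 | $5,794.34
7 | $5,794.34 | $168.04 | $3,826.27 | $2,136.11
8 | $2,136.11 | $61.95 | $2,198.06 | $0.00

$2,198.06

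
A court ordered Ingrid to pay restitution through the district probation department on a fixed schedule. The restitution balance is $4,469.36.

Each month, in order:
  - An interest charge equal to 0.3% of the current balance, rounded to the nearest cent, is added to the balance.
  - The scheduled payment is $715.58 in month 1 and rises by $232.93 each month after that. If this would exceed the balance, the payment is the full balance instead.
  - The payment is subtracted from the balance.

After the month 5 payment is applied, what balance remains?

$0.00

Month 1: $4,469.36 +$13.41 interest = $4,482.77; pay $715.58 → $3,767.19
Month 2: $3,767.19 +$11.30 interest = $3,778.49; pay $948.51 → $2,829.98
Month 3: $2,829.98 +$8.49 interest = $2,838.47; pay $1,181.44 → $1,657.03
Month 4: $1,657.03 +$4.97 interest = $1,662.00; pay $1,414.37 → $247.63
Month 5: $247.63 +$0.74 interest = $248.37; pay $248.37 → $0.00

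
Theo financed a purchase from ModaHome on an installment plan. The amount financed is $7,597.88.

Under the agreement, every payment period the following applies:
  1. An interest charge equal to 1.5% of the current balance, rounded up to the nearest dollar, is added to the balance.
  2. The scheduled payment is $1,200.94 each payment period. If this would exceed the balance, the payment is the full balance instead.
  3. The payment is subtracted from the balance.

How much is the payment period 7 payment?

# | Opening | Interest | Payment | End bal
1 | $7,597.88 | $114.00 | $1,200.94 | $6,510.94
2 | $6,510.94 | $98.00 | $1,200.94 | $5,408.00
3 | $5,408.00 | $82.00 | $1,200.94 | $4,289.06
4 | $4,289.06 | $65.00 | $1,200.94 | $3,153.12
5 | $3,153.12 | $48.00 | $1,200.94 | $2,000.18
6 | $2,000.18 | $31.00 | $1,200.94 | $830.24
7 | $830.24 | $13.00 | $843.24 | $0.00

$843.24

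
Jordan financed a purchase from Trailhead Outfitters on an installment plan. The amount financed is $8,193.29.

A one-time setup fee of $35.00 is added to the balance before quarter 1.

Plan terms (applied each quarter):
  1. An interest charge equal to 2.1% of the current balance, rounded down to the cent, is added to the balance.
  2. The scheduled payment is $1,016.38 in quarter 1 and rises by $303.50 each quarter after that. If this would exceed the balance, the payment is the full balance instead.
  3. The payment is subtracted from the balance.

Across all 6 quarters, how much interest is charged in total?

$633.94

Quarter 1: opening $8,228.29; interest $172.79 → $8,401.08; payment $1,016.38; balance $7,384.70
Quarter 2: opening $7,384.70; interest $155.07 → $7,539.77; payment $1,319.88; balance $6,219.89
Quarter 3: opening $6,219.89; interest $130.61 → $6,350.50; payment $1,623.38; balance $4,727.12
Quarter 4: opening $4,727.12; interest $99.26 → $4,826.38; payment $1,926.88; balance $2,899.50
Quarter 5: opening $2,899.50; interest $60.88 → $2,960.38; payment $2,230.38; balance $730.00
Quarter 6: opening $730.00; interest $15.33 → $745.33; payment $745.33; balance $0.00
Total interest: $172.79 + $155.07 + $130.61 + $99.26 + $60.88 + $15.33 = $633.94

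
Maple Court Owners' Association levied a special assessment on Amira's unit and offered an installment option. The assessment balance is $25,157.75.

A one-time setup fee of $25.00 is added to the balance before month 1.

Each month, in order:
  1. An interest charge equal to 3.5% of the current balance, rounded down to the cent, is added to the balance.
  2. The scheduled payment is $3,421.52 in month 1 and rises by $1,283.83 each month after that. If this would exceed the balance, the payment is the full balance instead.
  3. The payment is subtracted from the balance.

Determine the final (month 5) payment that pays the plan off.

$6,822.68

Month 1: $25,182.75 +$881.39 interest = $26,064.14; pay $3,421.52 → $22,642.62
Month 2: $22,642.62 +$792.49 interest = $23,435.11; pay $4,705.35 → $18,729.76
Month 3: $18,729.76 +$655.54 interest = $19,385.30; pay $5,989.18 → $13,396.12
Month 4: $13,396.12 +$468.86 interest = $13,864.98; pay $7,273.01 → $6,591.97
Month 5: $6,591.97 +$230.71 interest = $6,822.68; pay $6,822.68 → $0.00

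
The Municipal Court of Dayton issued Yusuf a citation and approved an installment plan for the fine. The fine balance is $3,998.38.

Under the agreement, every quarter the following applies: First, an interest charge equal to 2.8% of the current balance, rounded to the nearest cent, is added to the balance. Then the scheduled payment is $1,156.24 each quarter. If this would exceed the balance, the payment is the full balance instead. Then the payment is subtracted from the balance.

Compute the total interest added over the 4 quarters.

# | Opening | Interest | Payment | End bal
1 | $3,998.38 | $111.95 | $1,156.24 | $2,954.09
2 | $2,954.09 | $82.71 | $1,156.24 | $1,880.56
3 | $1,880.56 | $52.66 | $1,156.24 | $776.98
4 | $776.98 | $21.76 | $798.74 | $0.00
Total interest: $111.95 + $82.71 + $52.66 + $21.76 = $269.08

$269.08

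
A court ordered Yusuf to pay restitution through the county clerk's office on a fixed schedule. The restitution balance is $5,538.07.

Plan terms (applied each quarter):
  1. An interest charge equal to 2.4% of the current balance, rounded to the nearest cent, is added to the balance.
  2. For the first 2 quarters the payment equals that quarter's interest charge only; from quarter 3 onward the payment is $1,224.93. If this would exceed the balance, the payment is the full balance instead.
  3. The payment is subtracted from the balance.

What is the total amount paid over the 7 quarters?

Quarter 1: $5,538.07 +$132.91 interest = $5,670.98; pay $132.91 → $5,538.07
Quarter 2: $5,538.07 +$132.91 interest = $5,670.98; pay $132.91 → $5,538.07
Quarter 3: $5,538.07 +$132.91 interest = $5,670.98; pay $1,224.93 → $4,446.05
Quarter 4: $4,446.05 +$106.71 interest = $4,552.76; pay $1,224.93 → $3,327.83
Quarter 5: $3,327.83 +$79.87 interest = $3,407.70; pay $1,224.93 → $2,182.77
Quarter 6: $2,182.77 +$52.39 interest = $2,235.16; pay $1,224.93 → $1,010.23
Quarter 7: $1,010.23 +$24.25 interest = $1,034.48; pay $1,034.48 → $0.00
Total paid: $6,200.02

$6,200.02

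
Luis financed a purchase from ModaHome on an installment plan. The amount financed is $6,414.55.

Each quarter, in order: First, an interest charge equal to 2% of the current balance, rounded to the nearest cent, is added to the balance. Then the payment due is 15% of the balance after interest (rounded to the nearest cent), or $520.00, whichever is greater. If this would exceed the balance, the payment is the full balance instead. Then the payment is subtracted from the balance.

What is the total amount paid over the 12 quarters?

$7,148.00

Quarter 1: $6,414.55 +$128.29 interest = $6,542.84; pay $981.43 → $5,561.41
Quarter 2: $5,561.41 +$111.23 interest = $5,672.64; pay $850.90 → $4,821.74
Quarter 3: $4,821.74 +$96.43 interest = $4,918.17; pay $737.73 → $4,180.44
Quarter 4: $4,180.44 +$83.61 interest = $4,264.05; pay $639.61 → $3,624.44
Quarter 5: $3,624.44 +$72.49 interest = $3,696.93; pay $554.54 → $3,142.39
Quarter 6: $3,142.39 +$62.85 interest = $3,205.24; pay $520.00 → $2,685.24
Quarter 7: $2,685.24 +$53.70 interest = $2,738.94; pay $520.00 → $2,218.94
Quarter 8: $2,218.94 +$44.38 interest = $2,263.32; pay $520.00 → $1,743.32
Quarter 9: $1,743.32 +$34.87 interest = $1,778.19; pay $520.00 → $1,258.19
Quarter 10: $1,258.19 +$25.16 interest = $1,283.35; pay $520.00 → $763.35
Quarter 11: $763.35 +$15.27 interest = $778.62; pay $520.00 → $258.62
Quarter 12: $258.62 +$5.17 interest = $263.79; pay $263.79 → $0.00
Total paid: $7,148.00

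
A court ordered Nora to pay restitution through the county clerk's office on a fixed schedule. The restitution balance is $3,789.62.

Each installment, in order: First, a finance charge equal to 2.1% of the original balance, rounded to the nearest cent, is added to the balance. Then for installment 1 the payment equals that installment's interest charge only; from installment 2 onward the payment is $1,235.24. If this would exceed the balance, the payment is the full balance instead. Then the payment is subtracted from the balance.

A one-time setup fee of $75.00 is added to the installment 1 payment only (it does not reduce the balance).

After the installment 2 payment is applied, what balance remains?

Installment 1: opening $3,789.62; interest $79.58 → $3,869.20; payment $79.58 (+ $75.00 fee); balance $3,789.62
Installment 2: opening $3,789.62; interest $79.58 → $3,869.20; payment $1,235.24; balance $2,633.96

$2,633.96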